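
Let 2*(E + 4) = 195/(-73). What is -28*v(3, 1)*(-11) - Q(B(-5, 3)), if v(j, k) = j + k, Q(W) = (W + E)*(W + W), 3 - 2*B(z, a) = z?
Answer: 90716/73 ≈ 1242.7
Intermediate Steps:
E = -779/146 (E = -4 + (195/(-73))/2 = -4 + (195*(-1/73))/2 = -4 + (½)*(-195/73) = -4 - 195/146 = -779/146 ≈ -5.3356)
B(z, a) = 3/2 - z/2
Q(W) = 2*W*(-779/146 + W) (Q(W) = (W - 779/146)*(W + W) = (-779/146 + W)*(2*W) = 2*W*(-779/146 + W))
-28*v(3, 1)*(-11) - Q(B(-5, 3)) = -28*(3 + 1)*(-11) - (3/2 - ½*(-5))*(-779 + 146*(3/2 - ½*(-5)))/73 = -28*4*(-11) - (3/2 + 5/2)*(-779 + 146*(3/2 + 5/2))/73 = -112*(-11) - 4*(-779 + 146*4)/73 = 1232 - 4*(-779 + 584)/73 = 1232 - 4*(-195)/73 = 1232 - 1*(-780/73) = 1232 + 780/73 = 90716/73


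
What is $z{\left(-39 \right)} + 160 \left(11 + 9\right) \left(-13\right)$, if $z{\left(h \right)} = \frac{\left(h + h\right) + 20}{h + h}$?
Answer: $- \frac{1622371}{39} \approx -41599.0$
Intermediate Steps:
$z{\left(h \right)} = \frac{20 + 2 h}{2 h}$ ($z{\left(h \right)} = \frac{2 h + 20}{2 h} = \left(20 + 2 h\right) \frac{1}{2 h} = \frac{20 + 2 h}{2 h}$)
$z{\left(-39 \right)} + 160 \left(11 + 9\right) \left(-13\right) = \frac{10 - 39}{-39} + 160 \left(11 + 9\right) \left(-13\right) = \left(- \frac{1}{39}\right) \left(-29\right) + 160 \cdot 20 \left(-13\right) = \frac{29}{39} + 160 \left(-260\right) = \frac{29}{39} - 41600 = - \frac{1622371}{39}$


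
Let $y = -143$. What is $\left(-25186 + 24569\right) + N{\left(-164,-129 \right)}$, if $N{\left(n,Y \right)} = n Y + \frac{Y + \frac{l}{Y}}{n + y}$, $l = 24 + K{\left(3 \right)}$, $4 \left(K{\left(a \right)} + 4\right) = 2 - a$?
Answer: $\frac{3253690711}{158412} \approx 20539.0$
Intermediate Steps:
$K{\left(a \right)} = - \frac{7}{2} - \frac{a}{4}$ ($K{\left(a \right)} = -4 + \frac{2 - a}{4} = -4 - \left(- \frac{1}{2} + \frac{a}{4}\right) = - \frac{7}{2} - \frac{a}{4}$)
$l = \frac{79}{4}$ ($l = 24 - \frac{17}{4} = \frac{79}{4} \approx 19.75$)
$N{\left(n,Y \right)} = Y n + \frac{Y + \frac{79}{4 Y}}{-143 + n}$ ($N{\left(n,Y \right)} = n Y + \frac{Y + \frac{79}{4 Y}}{n - 143} = Y n + \frac{Y + \frac{79}{4 Y}}{-143 + n}$)
$\left(-25186 + 24569\right) + N{\left(-164,-129 \right)} = \left(-25186 + 24569\right) + \frac{\frac{79}{4} + \left(-129\right)^{2} + \left(-129\right)^{2} \left(-164\right)^{2} - - 23452 \left(-129\right)^{2}}{\left(-129\right) \left(-143 - 164\right)} = -617 - \frac{\frac{79}{4} + 16641 + 16641 \cdot 26896 - \left(-23452\right) 16641}{129 \left(-307\right)} = -617 - - \frac{\frac{79}{4} + 16641 + 447576336 + 390264732}{39603} = -617 - \left(- \frac{1}{39603}\right) \frac{3351430915}{4} = -617 + \frac{3351430915}{158412} = \frac{3253690711}{158412}$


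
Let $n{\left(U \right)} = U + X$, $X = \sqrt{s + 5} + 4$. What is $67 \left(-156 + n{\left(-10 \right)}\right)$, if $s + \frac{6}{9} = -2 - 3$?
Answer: $-10854 + \frac{67 i \sqrt{6}}{3} \approx -10854.0 + 54.705 i$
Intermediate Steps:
$s = - \frac{17}{3}$ ($s = - \frac{2}{3} - 5 = - \frac{17}{3} \approx -5.6667$)
$X = 4 + \frac{i \sqrt{6}}{3}$ ($X = \sqrt{- \frac{17}{3} + 5} + 4 = \sqrt{- \frac{2}{3}} + 4 = \frac{i \sqrt{6}}{3} + 4 = 4 + \frac{i \sqrt{6}}{3} \approx 4.0 + 0.8165 i$)
$n{\left(U \right)} = 4 + U + \frac{i \sqrt{6}}{3}$ ($n{\left(U \right)} = U + \left(4 + \frac{i \sqrt{6}}{3}\right) = 4 + U + \frac{i \sqrt{6}}{3}$)
$67 \left(-156 + n{\left(-10 \right)}\right) = 67 \left(-156 + \left(4 - 10 + \frac{i \sqrt{6}}{3}\right)\right) = 67 \left(-156 - \left(6 - \frac{i \sqrt{6}}{3}\right)\right) = 67 \left(-162 + \frac{i \sqrt{6}}{3}\right) = -10854 + \frac{67 i \sqrt{6}}{3}$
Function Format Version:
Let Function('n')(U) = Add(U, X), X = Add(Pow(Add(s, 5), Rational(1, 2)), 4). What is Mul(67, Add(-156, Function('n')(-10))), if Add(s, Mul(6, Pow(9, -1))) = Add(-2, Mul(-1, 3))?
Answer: Add(-10854, Mul(Rational(67, 3), I, Pow(6, Rational(1, 2)))) ≈ Add(-10854., Mul(54.705, I))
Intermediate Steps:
s = Rational(-17, 3) (s = Add(Rational(-2, 3), Add(-2, Mul(-1, 3))) = Add(Rational(-2, 3), Add(-2, -3)) = Add(Rational(-2, 3), -5) = Rational(-17, 3) ≈ -5.6667)
X = Add(4, Mul(Rational(1, 3), I, Pow(6, Rational(1, 2)))) (X = Add(Pow(Add(Rational(-17, 3), 5), Rational(1, 2)), 4) = Add(Pow(Rational(-2, 3), Rational(1, 2)), 4) = Add(Mul(Rational(1, 3), I, Pow(6, Rational(1, 2))), 4) = Add(4, Mul(Rational(1, 3), I, Pow(6, Rational(1, 2)))) ≈ Add(4.0000, Mul(0.81650, I)))
Function('n')(U) = Add(4, U, Mul(Rational(1, 3), I, Pow(6, Rational(1, 2)))) (Function('n')(U) = Add(U, Add(4, Mul(Rational(1, 3), I, Pow(6, Rational(1, 2))))) = Add(4, U, Mul(Rational(1, 3), I, Pow(6, Rational(1, 2)))))
Mul(67, Add(-156, Function('n')(-10))) = Mul(67, Add(-156, Add(4, -10, Mul(Rational(1, 3), I, Pow(6, Rational(1, 2)))))) = Mul(67, Add(-156, Add(-6, Mul(Rational(1, 3), I, Pow(6, Rational(1, 2)))))) = Mul(67, Add(-162, Mul(Rational(1, 3), I, Pow(6, Rational(1, 2))))) = Add(-10854, Mul(Rational(67, 3), I, Pow(6, Rational(1, 2))))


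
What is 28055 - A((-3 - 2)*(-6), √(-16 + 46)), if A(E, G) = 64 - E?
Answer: 28021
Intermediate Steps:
28055 - A((-3 - 2)*(-6), √(-16 + 46)) = 28055 - (64 - (-3 - 2)*(-6)) = 28055 - (64 - (-5)*(-6)) = 28055 - (64 - 1*30) = 28055 - (64 - 30) = 28055 - 1*34 = 28055 - 34 = 28021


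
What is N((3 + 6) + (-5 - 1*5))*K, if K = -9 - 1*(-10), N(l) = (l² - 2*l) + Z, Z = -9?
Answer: -6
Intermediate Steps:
N(l) = -9 + l² - 2*l (N(l) = (l² - 2*l) - 9 = -9 + l² - 2*l)
K = 1 (K = -9 + 10 = 1)
N((3 + 6) + (-5 - 1*5))*K = (-9 + ((3 + 6) + (-5 - 1*5))² - 2*((3 + 6) + (-5 - 1*5)))*1 = (-9 + (9 + (-5 - 5))² - 2*(9 + (-5 - 5)))*1 = (-9 + (9 - 10)² - 2*(9 - 10))*1 = (-9 + (-1)² - 2*(-1))*1 = (-9 + 1 + 2)*1 = -6*1 = -6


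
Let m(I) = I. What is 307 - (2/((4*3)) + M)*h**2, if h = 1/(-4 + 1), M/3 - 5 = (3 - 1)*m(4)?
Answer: 16343/54 ≈ 302.65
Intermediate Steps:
M = 39 (M = 15 + 3*((3 - 1)*4) = 15 + 3*(2*4) = 15 + 3*8 = 15 + 24 = 39)
h = -1/3 (h = 1/(-3) = -1/3 ≈ -0.33333)
307 - (2/((4*3)) + M)*h**2 = 307 - (2/((4*3)) + 39)*(-1/3)**2 = 307 - (2/12 + 39)/9 = 307 - (2*(1/12) + 39)/9 = 307 - (1/6 + 39)/9 = 307 - 235/(6*9) = 307 - 1*235/54 = 307 - 235/54 = 16343/54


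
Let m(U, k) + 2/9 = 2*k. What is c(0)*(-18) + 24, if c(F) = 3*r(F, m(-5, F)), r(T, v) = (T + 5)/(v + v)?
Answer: 1263/2 ≈ 631.50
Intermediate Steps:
m(U, k) = -2/9 + 2*k
r(T, v) = (5 + T)/(2*v) (r(T, v) = (5 + T)/((2*v)) = (5 + T)*(1/(2*v)) = (5 + T)/(2*v))
c(F) = 3*(5 + F)/(2*(-2/9 + 2*F)) (c(F) = 3*((5 + F)/(2*(-2/9 + 2*F))) = 3*(5 + F)/(2*(-2/9 + 2*F)))
c(0)*(-18) + 24 = (27*(5 + 0)/(4*(-1 + 9*0)))*(-18) + 24 = ((27/4)*5/(-1 + 0))*(-18) + 24 = ((27/4)*5/(-1))*(-18) + 24 = ((27/4)*(-1)*5)*(-18) + 24 = -135/4*(-18) + 24 = 1215/2 + 24 = 1263/2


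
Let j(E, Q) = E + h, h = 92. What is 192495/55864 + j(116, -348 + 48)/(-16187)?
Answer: 3104296853/904270568 ≈ 3.4329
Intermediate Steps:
j(E, Q) = 92 + E (j(E, Q) = E + 92 = 92 + E)
192495/55864 + j(116, -348 + 48)/(-16187) = 192495/55864 + (92 + 116)/(-16187) = 192495*(1/55864) + 208*(-1/16187) = 192495/55864 - 208/16187 = 3104296853/904270568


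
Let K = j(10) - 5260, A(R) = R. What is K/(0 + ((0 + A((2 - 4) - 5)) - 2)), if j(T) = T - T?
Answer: 5260/9 ≈ 584.44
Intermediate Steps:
j(T) = 0
K = -5260 (K = 0 - 5260 = -5260)
K/(0 + ((0 + A((2 - 4) - 5)) - 2)) = -5260/(0 + ((0 + ((2 - 4) - 5)) - 2)) = -5260/(0 + ((0 + (-2 - 5)) - 2)) = -5260/(0 + ((0 - 7) - 2)) = -5260/(0 + (-7 - 2)) = -5260/(0 - 9) = -5260/(-9) = -1/9*(-5260) = 5260/9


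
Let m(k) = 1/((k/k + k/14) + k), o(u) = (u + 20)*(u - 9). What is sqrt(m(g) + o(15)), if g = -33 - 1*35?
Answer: sqrt(53128369)/503 ≈ 14.491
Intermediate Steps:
o(u) = (-9 + u)*(20 + u) (o(u) = (20 + u)*(-9 + u) = (-9 + u)*(20 + u))
g = -68 (g = -33 - 35 = -68)
m(k) = 1/(1 + 15*k/14) (m(k) = 1/((1 + k*(1/14)) + k) = 1/((1 + k/14) + k) = 1/(1 + 15*k/14))
sqrt(m(g) + o(15)) = sqrt(14/(14 + 15*(-68)) + (-180 + 15**2 + 11*15)) = sqrt(14/(14 - 1020) + (-180 + 225 + 165)) = sqrt(14/(-1006) + 210) = sqrt(14*(-1/1006) + 210) = sqrt(-7/503 + 210) = sqrt(105623/503) = sqrt(53128369)/503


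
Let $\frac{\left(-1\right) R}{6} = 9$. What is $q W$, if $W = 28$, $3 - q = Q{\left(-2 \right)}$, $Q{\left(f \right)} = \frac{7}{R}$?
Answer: $\frac{2366}{27} \approx 87.63$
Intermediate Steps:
$R = -54$ ($R = \left(-6\right) 9 = -54$)
$Q{\left(f \right)} = - \frac{7}{54}$ ($Q{\left(f \right)} = \frac{7}{-54} = 7 \left(- \frac{1}{54}\right) = - \frac{7}{54}$)
$q = \frac{169}{54}$ ($q = 3 - - \frac{7}{54} = 3 + \frac{7}{54} = \frac{169}{54} \approx 3.1296$)
$q W = \frac{169}{54} \cdot 28 = \frac{2366}{27}$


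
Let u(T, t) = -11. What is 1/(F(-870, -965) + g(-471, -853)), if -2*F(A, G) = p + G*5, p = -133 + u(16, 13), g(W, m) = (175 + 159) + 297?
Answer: 2/6231 ≈ 0.00032098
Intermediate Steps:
g(W, m) = 631 (g(W, m) = 334 + 297 = 631)
p = -144 (p = -133 - 11 = -144)
F(A, G) = 72 - 5*G/2 (F(A, G) = -(-144 + G*5)/2 = -(-144 + 5*G)/2 = 72 - 5*G/2)
1/(F(-870, -965) + g(-471, -853)) = 1/((72 - 5/2*(-965)) + 631) = 1/((72 + 4825/2) + 631) = 1/(4969/2 + 631) = 1/(6231/2) = 2/6231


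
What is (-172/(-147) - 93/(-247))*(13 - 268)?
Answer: -4773175/12103 ≈ -394.38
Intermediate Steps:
(-172/(-147) - 93/(-247))*(13 - 268) = (-172*(-1/147) - 93*(-1/247))*(-255) = (172/147 + 93/247)*(-255) = (56155/36309)*(-255) = -4773175/12103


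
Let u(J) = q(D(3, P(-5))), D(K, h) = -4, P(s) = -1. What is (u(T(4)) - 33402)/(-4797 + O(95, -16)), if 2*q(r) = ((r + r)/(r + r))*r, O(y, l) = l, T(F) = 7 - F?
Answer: 33404/4813 ≈ 6.9404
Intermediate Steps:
q(r) = r/2 (q(r) = (((r + r)/(r + r))*r)/2 = (((2*r)/((2*r)))*r)/2 = (((2*r)*(1/(2*r)))*r)/2 = (1*r)/2 = r/2)
u(J) = -2 (u(J) = (½)*(-4) = -2)
(u(T(4)) - 33402)/(-4797 + O(95, -16)) = (-2 - 33402)/(-4797 - 16) = -33404/(-4813) = -33404*(-1/4813) = 33404/4813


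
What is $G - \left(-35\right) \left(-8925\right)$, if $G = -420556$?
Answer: $-732931$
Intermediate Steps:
$G - \left(-35\right) \left(-8925\right) = -420556 - \left(-35\right) \left(-8925\right) = -420556 - 312375 = -732931$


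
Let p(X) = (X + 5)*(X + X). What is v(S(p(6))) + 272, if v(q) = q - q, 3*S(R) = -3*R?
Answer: 272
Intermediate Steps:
p(X) = 2*X*(5 + X) (p(X) = (5 + X)*(2*X) = 2*X*(5 + X))
S(R) = -R (S(R) = (-3*R)/3 = -R)
v(q) = 0
v(S(p(6))) + 272 = 0 + 272 = 272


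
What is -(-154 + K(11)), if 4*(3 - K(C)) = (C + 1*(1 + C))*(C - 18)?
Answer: 443/4 ≈ 110.75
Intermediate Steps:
K(C) = 3 - (1 + 2*C)*(-18 + C)/4 (K(C) = 3 - (C + 1*(1 + C))*(C - 18)/4 = 3 - (C + (1 + C))*(-18 + C)/4 = 3 - (1 + 2*C)*(-18 + C)/4)
-(-154 + K(11)) = -(-154 + (15/2 - ½*11² + (35/4)*11)) = -(-154 + (15/2 - ½*121 + 385/4)) = -(-154 + (15/2 - 121/2 + 385/4)) = -(-154 + 173/4) = -1*(-443/4) = 443/4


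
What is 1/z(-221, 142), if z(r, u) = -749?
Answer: -1/749 ≈ -0.0013351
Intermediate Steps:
1/z(-221, 142) = 1/(-749) = -1/749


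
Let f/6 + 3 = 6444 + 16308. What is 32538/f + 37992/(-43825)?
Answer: -626617033/996974925 ≈ -0.62852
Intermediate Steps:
f = 136494 (f = -18 + 6*(6444 + 16308) = -18 + 6*22752 = -18 + 136512 = 136494)
32538/f + 37992/(-43825) = 32538/136494 + 37992/(-43825) = 32538*(1/136494) + 37992*(-1/43825) = 5423/22749 - 37992/43825 = -626617033/996974925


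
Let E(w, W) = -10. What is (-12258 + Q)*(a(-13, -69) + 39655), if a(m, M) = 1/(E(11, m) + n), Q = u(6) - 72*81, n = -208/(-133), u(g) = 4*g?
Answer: -133967751547/187 ≈ -7.1640e+8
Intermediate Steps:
n = 208/133 (n = -208*(-1/133) = 208/133 ≈ 1.5639)
Q = -5808 (Q = 4*6 - 72*81 = 24 - 5832 = -5808)
a(m, M) = -133/1122 (a(m, M) = 1/(-10 + 208/133) = 1/(-1122/133) = -133/1122)
(-12258 + Q)*(a(-13, -69) + 39655) = (-12258 - 5808)*(-133/1122 + 39655) = -18066*44492777/1122 = -133967751547/187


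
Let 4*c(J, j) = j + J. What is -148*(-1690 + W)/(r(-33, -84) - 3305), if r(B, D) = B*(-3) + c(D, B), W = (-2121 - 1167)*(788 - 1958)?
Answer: 2276399840/12941 ≈ 1.7591e+5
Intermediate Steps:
c(J, j) = J/4 + j/4 (c(J, j) = (j + J)/4 = (J + j)/4 = J/4 + j/4)
W = 3846960 (W = -3288*(-1170) = 3846960)
r(B, D) = -11*B/4 + D/4 (r(B, D) = B*(-3) + (D/4 + B/4) = -3*B + (B/4 + D/4) = -11*B/4 + D/4)
-148*(-1690 + W)/(r(-33, -84) - 3305) = -148*(-1690 + 3846960)/((-11/4*(-33) + (¼)*(-84)) - 3305) = -569099960/((363/4 - 21) - 3305) = -569099960/(279/4 - 3305) = -569099960/(-12941/4) = -569099960*(-4)/12941 = -148*(-15381080/12941) = 2276399840/12941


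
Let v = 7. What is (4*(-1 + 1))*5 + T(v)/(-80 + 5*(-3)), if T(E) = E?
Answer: -7/95 ≈ -0.073684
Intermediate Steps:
(4*(-1 + 1))*5 + T(v)/(-80 + 5*(-3)) = (4*(-1 + 1))*5 + 7/(-80 + 5*(-3)) = (4*0)*5 + 7/(-80 - 15) = 0*5 + 7/(-95) = 0 - 1/95*7 = 0 - 7/95 = -7/95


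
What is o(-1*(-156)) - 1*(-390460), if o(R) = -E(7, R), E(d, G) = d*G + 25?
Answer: 389343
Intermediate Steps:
E(d, G) = 25 + G*d (E(d, G) = G*d + 25 = 25 + G*d)
o(R) = -25 - 7*R (o(R) = -(25 + R*7) = -(25 + 7*R) = -25 - 7*R)
o(-1*(-156)) - 1*(-390460) = (-25 - (-7)*(-156)) - 1*(-390460) = (-25 - 7*156) + 390460 = (-25 - 1092) + 390460 = -1117 + 390460 = 389343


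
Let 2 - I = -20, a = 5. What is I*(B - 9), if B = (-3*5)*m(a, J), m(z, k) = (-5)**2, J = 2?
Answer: -8448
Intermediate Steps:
m(z, k) = 25
I = 22 (I = 2 - 1*(-20) = 2 + 20 = 22)
B = -375 (B = -3*5*25 = -15*25 = -375)
I*(B - 9) = 22*(-375 - 9) = 22*(-384) = -8448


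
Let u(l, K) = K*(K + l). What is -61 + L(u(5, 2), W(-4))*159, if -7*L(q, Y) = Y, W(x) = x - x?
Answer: -61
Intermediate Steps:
W(x) = 0
L(q, Y) = -Y/7
-61 + L(u(5, 2), W(-4))*159 = -61 - 1/7*0*159 = -61 + 0*159 = -61 + 0 = -61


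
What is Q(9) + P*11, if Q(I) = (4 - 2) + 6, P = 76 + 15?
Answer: 1009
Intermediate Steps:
P = 91
Q(I) = 8 (Q(I) = 2 + 6 = 8)
Q(9) + P*11 = 8 + 91*11 = 8 + 1001 = 1009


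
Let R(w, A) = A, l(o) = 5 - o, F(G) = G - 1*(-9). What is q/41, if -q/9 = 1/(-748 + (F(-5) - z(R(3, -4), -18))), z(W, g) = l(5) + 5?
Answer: 9/30709 ≈ 0.00029307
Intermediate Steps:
F(G) = 9 + G (F(G) = G + 9 = 9 + G)
z(W, g) = 5 (z(W, g) = (5 - 1*5) + 5 = (5 - 5) + 5 = 0 + 5 = 5)
q = 9/749 (q = -9/(-748 + ((9 - 5) - 1*5)) = -9/(-748 + (4 - 5)) = -9/(-748 - 1) = -9/(-749) = -9*(-1/749) = 9/749 ≈ 0.012016)
q/41 = (9/749)/41 = (1/41)*(9/749) = 9/30709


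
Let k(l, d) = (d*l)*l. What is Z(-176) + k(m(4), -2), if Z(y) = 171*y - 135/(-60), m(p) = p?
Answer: -120503/4 ≈ -30126.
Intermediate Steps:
k(l, d) = d*l²
Z(y) = 9/4 + 171*y (Z(y) = 171*y - 135*(-1/60) = 171*y + 9/4 = 9/4 + 171*y)
Z(-176) + k(m(4), -2) = (9/4 + 171*(-176)) - 2*4² = (9/4 - 30096) - 2*16 = -120375/4 - 32 = -120503/4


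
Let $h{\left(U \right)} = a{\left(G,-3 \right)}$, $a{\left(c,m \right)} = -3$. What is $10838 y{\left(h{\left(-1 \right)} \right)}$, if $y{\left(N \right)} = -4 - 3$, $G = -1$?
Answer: $-75866$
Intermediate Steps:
$h{\left(U \right)} = -3$
$y{\left(N \right)} = -7$ ($y{\left(N \right)} = -4 - 3 = -7$)
$10838 y{\left(h{\left(-1 \right)} \right)} = 10838 \left(-7\right) = -75866$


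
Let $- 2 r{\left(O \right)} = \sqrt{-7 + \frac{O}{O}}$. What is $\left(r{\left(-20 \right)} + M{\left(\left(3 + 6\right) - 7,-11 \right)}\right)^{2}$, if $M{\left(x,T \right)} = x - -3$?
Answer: $\frac{\left(10 - i \sqrt{6}\right)^{2}}{4} \approx 23.5 - 12.247 i$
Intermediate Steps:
$r{\left(O \right)} = - \frac{i \sqrt{6}}{2}$ ($r{\left(O \right)} = - \frac{\sqrt{-7 + \frac{O}{O}}}{2} = - \frac{\sqrt{-7 + 1}}{2} = - \frac{\sqrt{-6}}{2} = - \frac{i \sqrt{6}}{2}$)
$M{\left(x,T \right)} = 3 + x$ ($M{\left(x,T \right)} = x + 3 = 3 + x$)
$\left(r{\left(-20 \right)} + M{\left(\left(3 + 6\right) - 7,-11 \right)}\right)^{2} = \left(- \frac{i \sqrt{6}}{2} + \left(3 + \left(\left(3 + 6\right) - 7\right)\right)\right)^{2} = \left(- \frac{i \sqrt{6}}{2} + \left(3 + \left(9 - 7\right)\right)\right)^{2} = \left(- \frac{i \sqrt{6}}{2} + \left(3 + 2\right)\right)^{2} = \left(- \frac{i \sqrt{6}}{2} + 5\right)^{2} = \left(5 - \frac{i \sqrt{6}}{2}\right)^{2}$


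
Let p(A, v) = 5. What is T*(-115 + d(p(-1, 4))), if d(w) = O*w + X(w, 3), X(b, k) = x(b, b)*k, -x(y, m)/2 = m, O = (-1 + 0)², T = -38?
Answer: 5320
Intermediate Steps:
O = 1 (O = (-1)² = 1)
x(y, m) = -2*m
X(b, k) = -2*b*k (X(b, k) = (-2*b)*k = -2*b*k)
d(w) = -5*w (d(w) = 1*w - 2*w*3 = w - 6*w = -5*w)
T*(-115 + d(p(-1, 4))) = -38*(-115 - 5*5) = -38*(-115 - 25) = -38*(-140) = 5320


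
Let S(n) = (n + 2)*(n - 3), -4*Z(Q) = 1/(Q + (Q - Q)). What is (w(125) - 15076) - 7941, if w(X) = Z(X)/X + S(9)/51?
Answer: -24454187517/1062500 ≈ -23016.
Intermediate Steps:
Z(Q) = -1/(4*Q) (Z(Q) = -1/(4*(Q + (Q - Q))) = -1/(4*(Q + 0)) = -1/(4*Q))
S(n) = (-3 + n)*(2 + n) (S(n) = (2 + n)*(-3 + n) = (-3 + n)*(2 + n))
w(X) = 22/17 - 1/(4*X**2) (w(X) = (-1/(4*X))/X + (-6 + 9**2 - 1*9)/51 = -1/(4*X**2) + (-6 + 81 - 9)*(1/51) = -1/(4*X**2) + 66*(1/51) = -1/(4*X**2) + 22/17 = 22/17 - 1/(4*X**2))
(w(125) - 15076) - 7941 = ((22/17 - 1/4/125**2) - 15076) - 7941 = ((22/17 - 1/4*1/15625) - 15076) - 7941 = ((22/17 - 1/62500) - 15076) - 7941 = (1374983/1062500 - 15076) - 7941 = -16016875017/1062500 - 7941 = -24454187517/1062500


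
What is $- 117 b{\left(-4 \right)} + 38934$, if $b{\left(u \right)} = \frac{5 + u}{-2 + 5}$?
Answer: $38895$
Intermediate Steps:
$b{\left(u \right)} = \frac{5}{3} + \frac{u}{3}$ ($b{\left(u \right)} = \frac{5 + u}{3} = \left(5 + u\right) \frac{1}{3} = \frac{5}{3} + \frac{u}{3}$)
$- 117 b{\left(-4 \right)} + 38934 = - 117 \left(\frac{5}{3} + \frac{1}{3} \left(-4\right)\right) + 38934 = - 117 \left(\frac{5}{3} - \frac{4}{3}\right) + 38934 = \left(-117\right) \frac{1}{3} + 38934 = -39 + 38934 = 38895$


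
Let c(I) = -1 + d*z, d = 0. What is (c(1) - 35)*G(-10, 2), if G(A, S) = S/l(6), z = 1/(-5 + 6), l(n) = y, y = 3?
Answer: -24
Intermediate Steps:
l(n) = 3
z = 1 (z = 1/1 = 1)
G(A, S) = S/3
c(I) = -1 (c(I) = -1 + 0*1 = -1 + 0 = -1)
(c(1) - 35)*G(-10, 2) = (-1 - 35)*((⅓)*2) = -36*⅔ = -24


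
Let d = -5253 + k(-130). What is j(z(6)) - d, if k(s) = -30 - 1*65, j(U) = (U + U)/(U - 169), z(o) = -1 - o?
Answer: 470631/88 ≈ 5348.1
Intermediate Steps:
j(U) = 2*U/(-169 + U) (j(U) = (2*U)/(-169 + U) = 2*U/(-169 + U))
k(s) = -95 (k(s) = -30 - 65 = -95)
d = -5348 (d = -5253 - 95 = -5348)
j(z(6)) - d = 2*(-1 - 1*6)/(-169 + (-1 - 1*6)) - 1*(-5348) = 2*(-1 - 6)/(-169 + (-1 - 6)) + 5348 = 2*(-7)/(-169 - 7) + 5348 = 2*(-7)/(-176) + 5348 = 2*(-7)*(-1/176) + 5348 = 7/88 + 5348 = 470631/88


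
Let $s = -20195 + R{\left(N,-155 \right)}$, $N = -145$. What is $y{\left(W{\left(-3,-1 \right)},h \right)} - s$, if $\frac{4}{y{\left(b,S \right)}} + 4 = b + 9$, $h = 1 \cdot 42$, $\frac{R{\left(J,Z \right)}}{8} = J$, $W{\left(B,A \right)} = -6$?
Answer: $21351$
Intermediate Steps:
$R{\left(J,Z \right)} = 8 J$
$s = -21355$ ($s = -20195 + 8 \left(-145\right) = -20195 - 1160 = -21355$)
$h = 42$
$y{\left(b,S \right)} = \frac{4}{5 + b}$ ($y{\left(b,S \right)} = \frac{4}{-4 + \left(b + 9\right)} = \frac{4}{-4 + \left(9 + b\right)} = \frac{4}{5 + b}$)
$y{\left(W{\left(-3,-1 \right)},h \right)} - s = \frac{4}{5 - 6} - -21355 = \frac{4}{-1} + 21355 = 4 \left(-1\right) + 21355 = -4 + 21355 = 21351$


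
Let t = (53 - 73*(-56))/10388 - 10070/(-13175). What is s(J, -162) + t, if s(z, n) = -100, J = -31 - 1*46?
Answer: -2705405033/27372380 ≈ -98.837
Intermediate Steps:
J = -77 (J = -31 - 46 = -77)
t = 31832967/27372380 (t = (53 + 4088)*(1/10388) - 10070*(-1/13175) = 4141*(1/10388) + 2014/2635 = 4141/10388 + 2014/2635 = 31832967/27372380 ≈ 1.1630)
s(J, -162) + t = -100 + 31832967/27372380 = -2705405033/27372380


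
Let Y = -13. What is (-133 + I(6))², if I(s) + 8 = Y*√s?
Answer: 20895 + 3666*√6 ≈ 29875.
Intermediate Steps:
I(s) = -8 - 13*√s
(-133 + I(6))² = (-133 + (-8 - 13*√6))² = (-141 - 13*√6)²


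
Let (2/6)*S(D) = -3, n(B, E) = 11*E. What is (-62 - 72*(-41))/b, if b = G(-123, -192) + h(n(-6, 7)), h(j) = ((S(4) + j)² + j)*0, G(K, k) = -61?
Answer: -2890/61 ≈ -47.377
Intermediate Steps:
S(D) = -9 (S(D) = 3*(-3) = -9)
h(j) = 0 (h(j) = ((-9 + j)² + j)*0 = (j + (-9 + j)²)*0 = 0)
b = -61 (b = -61 + 0 = -61)
(-62 - 72*(-41))/b = (-62 - 72*(-41))/(-61) = (-62 + 2952)*(-1/61) = 2890*(-1/61) = -2890/61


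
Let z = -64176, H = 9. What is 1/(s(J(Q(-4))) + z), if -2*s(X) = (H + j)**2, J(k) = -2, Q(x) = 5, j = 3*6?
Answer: -2/129081 ≈ -1.5494e-5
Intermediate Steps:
j = 18
s(X) = -729/2 (s(X) = -(9 + 18)**2/2 = -1/2*27**2 = -1/2*729 = -729/2)
1/(s(J(Q(-4))) + z) = 1/(-729/2 - 64176) = 1/(-129081/2) = -2/129081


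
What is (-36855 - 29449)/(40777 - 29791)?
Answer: -33152/5493 ≈ -6.0353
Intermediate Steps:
(-36855 - 29449)/(40777 - 29791) = -66304/10986 = -66304*1/10986 = -33152/5493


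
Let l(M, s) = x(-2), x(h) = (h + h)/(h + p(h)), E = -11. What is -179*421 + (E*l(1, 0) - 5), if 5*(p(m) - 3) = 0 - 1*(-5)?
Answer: -75342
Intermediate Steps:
p(m) = 4 (p(m) = 3 + (0 - 1*(-5))/5 = 3 + (0 + 5)/5 = 3 + (⅕)*5 = 3 + 1 = 4)
x(h) = 2*h/(4 + h) (x(h) = (h + h)/(h + 4) = (2*h)/(4 + h) = 2*h/(4 + h))
l(M, s) = -2 (l(M, s) = 2*(-2)/(4 - 2) = 2*(-2)/2 = 2*(-2)*(½) = -2)
-179*421 + (E*l(1, 0) - 5) = -179*421 + (-11*(-2) - 5) = -75359 + (22 - 5) = -75359 + 17 = -75342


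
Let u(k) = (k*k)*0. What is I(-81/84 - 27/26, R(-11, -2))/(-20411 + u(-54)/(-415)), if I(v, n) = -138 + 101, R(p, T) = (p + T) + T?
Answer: 37/20411 ≈ 0.0018127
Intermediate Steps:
R(p, T) = p + 2*T (R(p, T) = (T + p) + T = p + 2*T)
u(k) = 0 (u(k) = k**2*0 = 0)
I(v, n) = -37
I(-81/84 - 27/26, R(-11, -2))/(-20411 + u(-54)/(-415)) = -37/(-20411 + 0/(-415)) = -37/(-20411 + 0*(-1/415)) = -37/(-20411 + 0) = -37/(-20411) = -37*(-1/20411) = 37/20411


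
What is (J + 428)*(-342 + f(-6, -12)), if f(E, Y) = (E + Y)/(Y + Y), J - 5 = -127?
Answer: -208845/2 ≈ -1.0442e+5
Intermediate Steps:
J = -122 (J = 5 - 127 = -122)
f(E, Y) = (E + Y)/(2*Y) (f(E, Y) = (E + Y)/((2*Y)) = (E + Y)*(1/(2*Y)) = (E + Y)/(2*Y))
(J + 428)*(-342 + f(-6, -12)) = (-122 + 428)*(-342 + (½)*(-6 - 12)/(-12)) = 306*(-342 + (½)*(-1/12)*(-18)) = 306*(-342 + ¾) = 306*(-1365/4) = -208845/2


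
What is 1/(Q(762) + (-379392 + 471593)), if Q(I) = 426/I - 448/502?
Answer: 31877/2939080650 ≈ 1.0846e-5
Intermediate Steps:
Q(I) = -224/251 + 426/I (Q(I) = 426/I - 448*1/502 = 426/I - 224/251 = -224/251 + 426/I)
1/(Q(762) + (-379392 + 471593)) = 1/((-224/251 + 426/762) + (-379392 + 471593)) = 1/((-224/251 + 426*(1/762)) + 92201) = 1/((-224/251 + 71/127) + 92201) = 1/(-10627/31877 + 92201) = 1/(2939080650/31877) = 31877/2939080650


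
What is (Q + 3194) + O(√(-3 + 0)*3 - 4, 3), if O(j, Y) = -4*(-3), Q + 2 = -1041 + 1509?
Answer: 3672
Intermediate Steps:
Q = 466 (Q = -2 + (-1041 + 1509) = -2 + 468 = 466)
O(j, Y) = 12
(Q + 3194) + O(√(-3 + 0)*3 - 4, 3) = (466 + 3194) + 12 = 3660 + 12 = 3672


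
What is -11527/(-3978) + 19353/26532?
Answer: 21267811/5863572 ≈ 3.6271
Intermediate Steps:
-11527/(-3978) + 19353/26532 = -11527*(-1/3978) + 19353*(1/26532) = 11527/3978 + 6451/8844 = 21267811/5863572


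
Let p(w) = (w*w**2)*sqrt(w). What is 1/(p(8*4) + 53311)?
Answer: -53311/31517675647 + 131072*sqrt(2)/31517675647 ≈ 4.1898e-6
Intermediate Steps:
p(w) = w**(7/2) (p(w) = w**3*sqrt(w) = w**(7/2))
1/(p(8*4) + 53311) = 1/((8*4)**(7/2) + 53311) = 1/(32**(7/2) + 53311) = 1/(131072*sqrt(2) + 53311) = 1/(53311 + 131072*sqrt(2))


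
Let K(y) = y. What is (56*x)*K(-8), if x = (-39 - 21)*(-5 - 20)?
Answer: -672000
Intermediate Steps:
x = 1500 (x = -60*(-25) = 1500)
(56*x)*K(-8) = (56*1500)*(-8) = 84000*(-8) = -672000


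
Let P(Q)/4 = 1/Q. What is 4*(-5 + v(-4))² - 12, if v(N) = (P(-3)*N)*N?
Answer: 24856/9 ≈ 2761.8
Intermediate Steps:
P(Q) = 4/Q
v(N) = -4*N²/3 (v(N) = ((4/(-3))*N)*N = ((4*(-⅓))*N)*N = (-4*N/3)*N = -4*N²/3)
4*(-5 + v(-4))² - 12 = 4*(-5 - 4/3*(-4)²)² - 12 = 4*(-5 - 4/3*16)² - 12 = 4*(-5 - 64/3)² - 12 = 4*(-79/3)² - 12 = 4*(6241/9) - 12 = 24964/9 - 12 = 24856/9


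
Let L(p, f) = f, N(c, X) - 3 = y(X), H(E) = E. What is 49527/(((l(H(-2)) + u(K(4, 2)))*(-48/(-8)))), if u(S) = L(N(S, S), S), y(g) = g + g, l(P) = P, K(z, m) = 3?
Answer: 16509/2 ≈ 8254.5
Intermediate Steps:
y(g) = 2*g
N(c, X) = 3 + 2*X
u(S) = S
49527/(((l(H(-2)) + u(K(4, 2)))*(-48/(-8)))) = 49527/(((-2 + 3)*(-48/(-8)))) = 49527/((1*(-48*(-⅛)))) = 49527/((1*6)) = 49527/6 = 49527*(⅙) = 16509/2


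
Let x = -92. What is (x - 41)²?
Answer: 17689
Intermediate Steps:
(x - 41)² = (-92 - 41)² = (-133)² = 17689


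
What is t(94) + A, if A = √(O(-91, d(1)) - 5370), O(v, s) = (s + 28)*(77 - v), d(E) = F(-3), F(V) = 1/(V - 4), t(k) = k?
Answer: 94 + I*√690 ≈ 94.0 + 26.268*I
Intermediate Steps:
F(V) = 1/(-4 + V)
d(E) = -⅐ (d(E) = 1/(-4 - 3) = 1/(-7) = -⅐)
O(v, s) = (28 + s)*(77 - v)
A = I*√690 (A = √((2156 - 28*(-91) + 77*(-⅐) - 1*(-⅐)*(-91)) - 5370) = √((2156 + 2548 - 11 - 13) - 5370) = √(4680 - 5370) = √(-690) = I*√690 ≈ 26.268*I)
t(94) + A = 94 + I*√690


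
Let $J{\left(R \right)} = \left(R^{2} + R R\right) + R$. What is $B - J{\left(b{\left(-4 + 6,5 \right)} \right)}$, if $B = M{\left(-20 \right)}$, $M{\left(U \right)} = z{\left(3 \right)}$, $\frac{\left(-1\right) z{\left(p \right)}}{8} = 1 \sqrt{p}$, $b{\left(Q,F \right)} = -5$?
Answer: $-45 - 8 \sqrt{3} \approx -58.856$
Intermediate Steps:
$z{\left(p \right)} = - 8 \sqrt{p}$ ($z{\left(p \right)} = - 8 \cdot 1 \sqrt{p} = - 8 \sqrt{p}$)
$M{\left(U \right)} = - 8 \sqrt{3}$
$B = - 8 \sqrt{3} \approx -13.856$
$J{\left(R \right)} = R + 2 R^{2}$ ($J{\left(R \right)} = \left(R^{2} + R^{2}\right) + R = 2 R^{2} + R = R + 2 R^{2}$)
$B - J{\left(b{\left(-4 + 6,5 \right)} \right)} = - 8 \sqrt{3} - - 5 \left(1 + 2 \left(-5\right)\right) = - 8 \sqrt{3} - - 5 \left(1 - 10\right) = - 8 \sqrt{3} - \left(-5\right) \left(-9\right) = - 8 \sqrt{3} - 45 = -45 - 8 \sqrt{3}$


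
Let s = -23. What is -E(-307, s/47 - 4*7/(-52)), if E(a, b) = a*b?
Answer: 9210/611 ≈ 15.074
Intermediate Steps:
-E(-307, s/47 - 4*7/(-52)) = -(-307)*(-23/47 - 4*7/(-52)) = -(-307)*(-23*1/47 - 28*(-1/52)) = -(-307)*(-23/47 + 7/13) = -(-307)*30/611 = -1*(-9210/611) = 9210/611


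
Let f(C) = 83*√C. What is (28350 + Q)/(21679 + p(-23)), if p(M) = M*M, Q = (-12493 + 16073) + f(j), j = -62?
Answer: 15965/11104 + 83*I*√62/22208 ≈ 1.4378 + 0.029428*I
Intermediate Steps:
Q = 3580 + 83*I*√62 (Q = (-12493 + 16073) + 83*√(-62) = 3580 + 83*(I*√62) = 3580 + 83*I*√62 ≈ 3580.0 + 653.54*I)
p(M) = M²
(28350 + Q)/(21679 + p(-23)) = (28350 + (3580 + 83*I*√62))/(21679 + (-23)²) = (31930 + 83*I*√62)/(21679 + 529) = (31930 + 83*I*√62)/22208 = (31930 + 83*I*√62)*(1/22208) = 15965/11104 + 83*I*√62/22208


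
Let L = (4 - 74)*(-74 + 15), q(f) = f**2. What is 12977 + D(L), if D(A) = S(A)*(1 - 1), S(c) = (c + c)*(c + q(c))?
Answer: 12977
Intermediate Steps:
L = 4130 (L = -70*(-59) = 4130)
S(c) = 2*c*(c + c**2) (S(c) = (c + c)*(c + c**2) = (2*c)*(c + c**2) = 2*c*(c + c**2))
D(A) = 0 (D(A) = (2*A**2*(1 + A))*(1 - 1) = (2*A**2*(1 + A))*0 = 0)
12977 + D(L) = 12977 + 0 = 12977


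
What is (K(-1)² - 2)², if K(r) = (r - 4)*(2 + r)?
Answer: 529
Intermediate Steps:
K(r) = (-4 + r)*(2 + r)
(K(-1)² - 2)² = ((-8 + (-1)² - 2*(-1))² - 2)² = ((-8 + 1 + 2)² - 2)² = ((-5)² - 2)² = (25 - 2)² = 23² = 529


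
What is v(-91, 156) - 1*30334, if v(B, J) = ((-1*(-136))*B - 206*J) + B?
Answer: -74937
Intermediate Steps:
v(B, J) = -206*J + 137*B (v(B, J) = (136*B - 206*J) + B = (-206*J + 136*B) + B = -206*J + 137*B)
v(-91, 156) - 1*30334 = (-206*156 + 137*(-91)) - 1*30334 = (-32136 - 12467) - 30334 = -44603 - 30334 = -74937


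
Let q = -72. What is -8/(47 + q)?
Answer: 8/25 ≈ 0.32000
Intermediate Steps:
-8/(47 + q) = -8/(47 - 72) = -8/(-25) = -1/25*(-8) = 8/25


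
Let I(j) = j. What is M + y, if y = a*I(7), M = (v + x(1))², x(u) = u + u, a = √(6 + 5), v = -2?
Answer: 7*√11 ≈ 23.216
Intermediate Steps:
a = √11 ≈ 3.3166
x(u) = 2*u
M = 0 (M = (-2 + 2*1)² = (-2 + 2)² = 0² = 0)
y = 7*√11 (y = √11*7 = 7*√11 ≈ 23.216)
M + y = 0 + 7*√11 = 7*√11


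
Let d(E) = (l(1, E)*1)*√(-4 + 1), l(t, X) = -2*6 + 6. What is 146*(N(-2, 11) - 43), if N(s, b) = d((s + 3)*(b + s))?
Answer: -6278 - 876*I*√3 ≈ -6278.0 - 1517.3*I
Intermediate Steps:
l(t, X) = -6 (l(t, X) = -12 + 6 = -6)
d(E) = -6*I*√3 (d(E) = (-6*1)*√(-4 + 1) = -6*I*√3)
N(s, b) = -6*I*√3
146*(N(-2, 11) - 43) = 146*(-6*I*√3 - 43) = 146*(-43 - 6*I*√3) = -6278 - 876*I*√3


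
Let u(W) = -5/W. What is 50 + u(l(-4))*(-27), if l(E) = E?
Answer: 65/4 ≈ 16.250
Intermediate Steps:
50 + u(l(-4))*(-27) = 50 - 5/(-4)*(-27) = 50 - 5*(-1/4)*(-27) = 50 + (5/4)*(-27) = 50 - 135/4 = 65/4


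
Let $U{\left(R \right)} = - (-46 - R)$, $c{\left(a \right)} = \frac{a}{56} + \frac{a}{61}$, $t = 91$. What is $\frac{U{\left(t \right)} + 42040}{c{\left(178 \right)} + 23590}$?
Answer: $\frac{72038316}{40302133} \approx 1.7875$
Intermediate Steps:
$c{\left(a \right)} = \frac{117 a}{3416}$ ($c{\left(a \right)} = a \frac{1}{56} + a \frac{1}{61} = \frac{a}{56} + \frac{a}{61} = \frac{117 a}{3416}$)
$U{\left(R \right)} = 46 + R$
$\frac{U{\left(t \right)} + 42040}{c{\left(178 \right)} + 23590} = \frac{\left(46 + 91\right) + 42040}{\frac{117}{3416} \cdot 178 + 23590} = \frac{137 + 42040}{\frac{10413}{1708} + 23590} = \frac{42177}{\frac{40302133}{1708}} = 42177 \cdot \frac{1708}{40302133} = \frac{72038316}{40302133}$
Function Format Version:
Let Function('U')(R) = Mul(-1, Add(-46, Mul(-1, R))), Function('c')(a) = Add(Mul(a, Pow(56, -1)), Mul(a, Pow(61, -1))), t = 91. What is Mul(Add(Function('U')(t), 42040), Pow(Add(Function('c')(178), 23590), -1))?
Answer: Rational(72038316, 40302133) ≈ 1.7875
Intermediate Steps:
Function('c')(a) = Mul(Rational(117, 3416), a) (Function('c')(a) = Add(Mul(a, Rational(1, 56)), Mul(a, Rational(1, 61))) = Add(Mul(Rational(1, 56), a), Mul(Rational(1, 61), a)) = Mul(Rational(117, 3416), a))
Function('U')(R) = Add(46, R)
Mul(Add(Function('U')(t), 42040), Pow(Add(Function('c')(178), 23590), -1)) = Mul(Add(Add(46, 91), 42040), Pow(Add(Mul(Rational(117, 3416), 178), 23590), -1)) = Mul(Add(137, 42040), Pow(Add(Rational(10413, 1708), 23590), -1)) = Mul(42177, Pow(Rational(40302133, 1708), -1)) = Mul(42177, Rational(1708, 40302133)) = Rational(72038316, 40302133)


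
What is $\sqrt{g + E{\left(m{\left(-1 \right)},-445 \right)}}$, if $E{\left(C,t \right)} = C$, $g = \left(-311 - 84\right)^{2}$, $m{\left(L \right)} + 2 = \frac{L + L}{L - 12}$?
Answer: $\frac{\sqrt{26367913}}{13} \approx 395.0$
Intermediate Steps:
$m{\left(L \right)} = -2 + \frac{2 L}{-12 + L}$ ($m{\left(L \right)} = -2 + \frac{L + L}{L - 12} = -2 + \frac{2 L}{-12 + L}$)
$g = 156025$ ($g = \left(-395\right)^{2} = 156025$)
$\sqrt{g + E{\left(m{\left(-1 \right)},-445 \right)}} = \sqrt{156025 + \frac{24}{-12 - 1}} = \sqrt{156025 + \frac{24}{-13}} = \sqrt{156025 + 24 \left(- \frac{1}{13}\right)} = \sqrt{156025 - \frac{24}{13}} = \sqrt{\frac{2028301}{13}} = \frac{\sqrt{26367913}}{13}$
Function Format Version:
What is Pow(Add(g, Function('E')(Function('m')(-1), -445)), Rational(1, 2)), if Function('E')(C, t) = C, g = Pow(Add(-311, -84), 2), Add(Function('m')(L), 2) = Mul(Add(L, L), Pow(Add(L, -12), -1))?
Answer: Mul(Rational(1, 13), Pow(26367913, Rational(1, 2))) ≈ 395.00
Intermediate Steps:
Function('m')(L) = Add(-2, Mul(2, L, Pow(Add(-12, L), -1))) (Function('m')(L) = Add(-2, Mul(Add(L, L), Pow(Add(L, -12), -1))) = Add(-2, Mul(Mul(2, L), Pow(Add(-12, L), -1))) = Add(-2, Mul(2, L, Pow(Add(-12, L), -1))))
g = 156025 (g = Pow(-395, 2) = 156025)
Pow(Add(g, Function('E')(Function('m')(-1), -445)), Rational(1, 2)) = Pow(Add(156025, Mul(24, Pow(Add(-12, -1), -1))), Rational(1, 2)) = Pow(Add(156025, Mul(24, Pow(-13, -1))), Rational(1, 2)) = Pow(Add(156025, Mul(24, Rational(-1, 13))), Rational(1, 2)) = Pow(Add(156025, Rational(-24, 13)), Rational(1, 2)) = Pow(Rational(2028301, 13), Rational(1, 2)) = Mul(Rational(1, 13), Pow(26367913, Rational(1, 2)))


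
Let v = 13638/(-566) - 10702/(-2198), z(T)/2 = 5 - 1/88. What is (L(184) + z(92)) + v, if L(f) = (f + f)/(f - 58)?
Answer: -779438665/123162732 ≈ -6.3285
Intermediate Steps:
z(T) = 439/44 (z(T) = 2*(5 - 1/88) = 2*(439/88) = 439/44)
L(f) = 2*f/(-58 + f) (L(f) = (2*f)/(-58 + f) = 2*f/(-58 + f))
v = -5979748/311017 (v = 13638*(-1/566) - 10702*(-1/2198) = -6819/283 + 5351/1099 = -5979748/311017 ≈ -19.226)
(L(184) + z(92)) + v = (2*184/(-58 + 184) + 439/44) - 5979748/311017 = (2*184/126 + 439/44) - 5979748/311017 = (2*184*(1/126) + 439/44) - 5979748/311017 = (184/63 + 439/44) - 5979748/311017 = 35753/2772 - 5979748/311017 = -779438665/123162732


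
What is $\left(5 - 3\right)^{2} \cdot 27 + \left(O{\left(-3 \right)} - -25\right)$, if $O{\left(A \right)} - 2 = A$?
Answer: $132$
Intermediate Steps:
$O{\left(A \right)} = 2 + A$
$\left(5 - 3\right)^{2} \cdot 27 + \left(O{\left(-3 \right)} - -25\right) = \left(5 - 3\right)^{2} \cdot 27 + \left(\left(2 - 3\right) - -25\right) = 2^{2} \cdot 27 + \left(-1 + 25\right) = 4 \cdot 27 + 24 = 108 + 24 = 132$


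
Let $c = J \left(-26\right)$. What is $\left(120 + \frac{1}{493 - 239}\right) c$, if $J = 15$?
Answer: $- \frac{5943795}{127} \approx -46802.0$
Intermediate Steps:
$c = -390$ ($c = 15 \left(-26\right) = -390$)
$\left(120 + \frac{1}{493 - 239}\right) c = \left(120 + \frac{1}{493 - 239}\right) \left(-390\right) = \left(120 + \frac{1}{254}\right) \left(-390\right) = \frac{30481}{254} \left(-390\right) = - \frac{5943795}{127}$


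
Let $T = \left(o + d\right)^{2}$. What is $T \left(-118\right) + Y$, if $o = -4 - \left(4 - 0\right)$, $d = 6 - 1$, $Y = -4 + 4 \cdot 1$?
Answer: $-1062$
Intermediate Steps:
$Y = 0$ ($Y = -4 + 4 = 0$)
$d = 5$
$o = -8$ ($o = -4 - \left(4 + 0\right) = -4 - 4 = -8$)
$T = 9$ ($T = \left(-8 + 5\right)^{2} = \left(-3\right)^{2} = 9$)
$T \left(-118\right) + Y = 9 \left(-118\right) + 0 = -1062 + 0 = -1062$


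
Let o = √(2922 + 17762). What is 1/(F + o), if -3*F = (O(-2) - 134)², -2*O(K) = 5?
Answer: -99372/616843705 - 32*√5171/616843705 ≈ -0.00016483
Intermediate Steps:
O(K) = -5/2 (O(K) = -½*5 = -5/2)
o = 2*√5171 (o = √20684 = 2*√5171 ≈ 143.82)
F = -24843/4 (F = -(-5/2 - 134)²/3 = -(-273/2)²/3 = -⅓*74529/4 = -24843/4 ≈ -6210.8)
1/(F + o) = 1/(-24843/4 + 2*√5171)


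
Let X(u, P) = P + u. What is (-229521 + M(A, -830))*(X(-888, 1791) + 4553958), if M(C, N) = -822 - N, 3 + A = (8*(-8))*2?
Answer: -1045399812693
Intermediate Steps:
A = -131 (A = -3 + (8*(-8))*2 = -3 - 64*2 = -3 - 128 = -131)
(-229521 + M(A, -830))*(X(-888, 1791) + 4553958) = (-229521 + (-822 - 1*(-830)))*((1791 - 888) + 4553958) = (-229521 + (-822 + 830))*(903 + 4553958) = (-229521 + 8)*4554861 = -229513*4554861 = -1045399812693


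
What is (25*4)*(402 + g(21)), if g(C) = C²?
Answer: 84300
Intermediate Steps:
(25*4)*(402 + g(21)) = (25*4)*(402 + 21²) = 100*(402 + 441) = 100*843 = 84300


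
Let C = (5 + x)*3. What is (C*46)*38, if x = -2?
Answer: 15732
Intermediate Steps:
C = 9 (C = (5 - 2)*3 = 3*3 = 9)
(C*46)*38 = (9*46)*38 = 414*38 = 15732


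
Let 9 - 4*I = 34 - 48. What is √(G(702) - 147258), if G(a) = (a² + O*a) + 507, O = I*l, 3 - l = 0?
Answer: 5*√57306/2 ≈ 598.47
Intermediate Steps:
l = 3 (l = 3 - 1*0 = 3 + 0 = 3)
I = 23/4 (I = 9/4 - (34 - 48)/4 = 9/4 - ¼*(-14) = 9/4 + 7/2 = 23/4 ≈ 5.7500)
O = 69/4 (O = (23/4)*3 = 69/4 ≈ 17.250)
G(a) = 507 + a² + 69*a/4 (G(a) = (a² + 69*a/4) + 507 = 507 + a² + 69*a/4)
√(G(702) - 147258) = √((507 + 702² + (69/4)*702) - 147258) = √((507 + 492804 + 24219/2) - 147258) = √(1010841/2 - 147258) = √(716325/2) = 5*√57306/2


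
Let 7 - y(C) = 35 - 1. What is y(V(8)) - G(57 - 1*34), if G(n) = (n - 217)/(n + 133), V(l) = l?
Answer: -2009/78 ≈ -25.756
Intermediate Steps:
y(C) = -27 (y(C) = 7 - (35 - 1) = 7 - 1*34 = 7 - 34 = -27)
G(n) = (-217 + n)/(133 + n)
y(V(8)) - G(57 - 1*34) = -27 - (-217 + (57 - 1*34))/(133 + (57 - 1*34)) = -27 - (-217 + (57 - 34))/(133 + (57 - 34)) = -27 - (-217 + 23)/(133 + 23) = -27 - (-194)/156 = -27 - 1*(-97/78) = -27 + 97/78 = -2009/78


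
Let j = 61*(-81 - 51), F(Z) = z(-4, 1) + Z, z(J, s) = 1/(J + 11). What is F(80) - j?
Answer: 56925/7 ≈ 8132.1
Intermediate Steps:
z(J, s) = 1/(11 + J)
F(Z) = ⅐ + Z (F(Z) = 1/(11 - 4) + Z = 1/7 + Z = ⅐ + Z)
j = -8052 (j = 61*(-132) = -8052)
F(80) - j = (⅐ + 80) - 1*(-8052) = 561/7 + 8052 = 56925/7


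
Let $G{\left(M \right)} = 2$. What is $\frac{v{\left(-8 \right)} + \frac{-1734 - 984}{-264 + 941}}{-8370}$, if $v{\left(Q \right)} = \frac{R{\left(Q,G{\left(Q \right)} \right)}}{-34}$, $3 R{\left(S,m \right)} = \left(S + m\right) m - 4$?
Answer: $\frac{66601}{144495495} \approx 0.00046092$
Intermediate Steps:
$R{\left(S,m \right)} = - \frac{4}{3} + \frac{m \left(S + m\right)}{3}$ ($R{\left(S,m \right)} = \frac{\left(S + m\right) m - 4}{3} = \frac{m \left(S + m\right) - 4}{3} = \frac{-4 + m \left(S + m\right)}{3} = - \frac{4}{3} + \frac{m \left(S + m\right)}{3}$)
$v{\left(Q \right)} = - \frac{Q}{51}$ ($v{\left(Q \right)} = \frac{- \frac{4}{3} + \frac{2^{2}}{3} + \frac{1}{3} Q 2}{-34} = \left(- \frac{4}{3} + \frac{1}{3} \cdot 4 + \frac{2 Q}{3}\right) \left(- \frac{1}{34}\right) = \left(- \frac{4}{3} + \frac{4}{3} + \frac{2 Q}{3}\right) \left(- \frac{1}{34}\right) = \frac{2 Q}{3} \left(- \frac{1}{34}\right) = - \frac{Q}{51}$)
$\frac{v{\left(-8 \right)} + \frac{-1734 - 984}{-264 + 941}}{-8370} = \frac{\left(- \frac{1}{51}\right) \left(-8\right) + \frac{-1734 - 984}{-264 + 941}}{-8370} = \left(\frac{8}{51} - \frac{2718}{677}\right) \left(- \frac{1}{8370}\right) = \left(- \frac{133202}{34527}\right) \left(- \frac{1}{8370}\right) = \frac{66601}{144495495}$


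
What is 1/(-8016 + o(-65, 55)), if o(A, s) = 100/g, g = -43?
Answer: -43/344788 ≈ -0.00012471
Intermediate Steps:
o(A, s) = -100/43 (o(A, s) = 100/(-43) = 100*(-1/43) = -100/43)
1/(-8016 + o(-65, 55)) = 1/(-8016 - 100/43) = 1/(-344788/43) = -43/344788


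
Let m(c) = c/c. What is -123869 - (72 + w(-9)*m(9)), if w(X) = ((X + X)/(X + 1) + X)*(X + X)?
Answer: -248125/2 ≈ -1.2406e+5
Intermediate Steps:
w(X) = 2*X*(X + 2*X/(1 + X)) (w(X) = ((2*X)/(1 + X) + X)*(2*X) = (2*X/(1 + X) + X)*(2*X) = (X + 2*X/(1 + X))*(2*X) = 2*X*(X + 2*X/(1 + X)))
m(c) = 1
-123869 - (72 + w(-9)*m(9)) = -123869 - (72 + (2*(-9)**2*(3 - 9)/(1 - 9))*1) = -123869 - (72 + (2*81*(-6)/(-8))*1) = -123869 - (72 + (2*81*(-1/8)*(-6))*1) = -123869 - (72 + (243/2)*1) = -123869 - (72 + 243/2) = -123869 - 1*387/2 = -123869 - 387/2 = -248125/2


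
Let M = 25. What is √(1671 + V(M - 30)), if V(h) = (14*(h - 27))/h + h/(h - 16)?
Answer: 22*√40110/105 ≈ 41.962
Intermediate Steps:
V(h) = h/(-16 + h) + (-378 + 14*h)/h (V(h) = (14*(-27 + h))/h + h/(-16 + h) = (-378 + 14*h)/h + h/(-16 + h) = h/(-16 + h) + (-378 + 14*h)/h)
√(1671 + V(M - 30)) = √(1671 + (6048 - 602*(25 - 30) + 15*(25 - 30)²)/((25 - 30)*(-16 + (25 - 30)))) = √(1671 + (6048 - 602*(-5) + 15*(-5)²)/((-5)*(-16 - 5))) = √(1671 - ⅕*(6048 + 3010 + 15*25)/(-21)) = √(1671 - ⅕*(-1/21)*(6048 + 3010 + 375)) = √(1671 - ⅕*(-1/21)*9433) = √(1671 + 9433/105) = √(184888/105) = 22*√40110/105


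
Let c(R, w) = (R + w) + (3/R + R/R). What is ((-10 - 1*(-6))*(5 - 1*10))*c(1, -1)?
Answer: 80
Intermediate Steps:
c(R, w) = 1 + R + w + 3/R (c(R, w) = (R + w) + (3/R + 1) = (R + w) + (1 + 3/R) = 1 + R + w + 3/R)
((-10 - 1*(-6))*(5 - 1*10))*c(1, -1) = ((-10 - 1*(-6))*(5 - 1*10))*(1 + 1 - 1 + 3/1) = ((-10 + 6)*(5 - 10))*(1 + 1 - 1 + 3*1) = (-4*(-5))*(1 + 1 - 1 + 3) = 20*4 = 80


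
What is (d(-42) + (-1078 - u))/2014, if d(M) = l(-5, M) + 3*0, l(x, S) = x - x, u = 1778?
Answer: -1428/1007 ≈ -1.4181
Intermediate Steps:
l(x, S) = 0
d(M) = 0 (d(M) = 0 + 3*0 = 0 + 0 = 0)
(d(-42) + (-1078 - u))/2014 = (0 + (-1078 - 1*1778))/2014 = (0 + (-1078 - 1778))*(1/2014) = (0 - 2856)*(1/2014) = -2856*1/2014 = -1428/1007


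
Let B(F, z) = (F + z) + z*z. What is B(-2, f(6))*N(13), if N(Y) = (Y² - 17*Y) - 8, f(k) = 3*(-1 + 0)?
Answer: -240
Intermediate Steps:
f(k) = -3 (f(k) = 3*(-1) = -3)
N(Y) = -8 + Y² - 17*Y
B(F, z) = F + z + z² (B(F, z) = (F + z) + z² = F + z + z²)
B(-2, f(6))*N(13) = (-2 - 3 + (-3)²)*(-8 + 13² - 17*13) = (-2 - 3 + 9)*(-8 + 169 - 221) = 4*(-60) = -240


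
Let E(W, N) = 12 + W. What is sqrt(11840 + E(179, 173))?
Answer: sqrt(12031) ≈ 109.69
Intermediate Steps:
sqrt(11840 + E(179, 173)) = sqrt(11840 + (12 + 179)) = sqrt(11840 + 191) = sqrt(12031)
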